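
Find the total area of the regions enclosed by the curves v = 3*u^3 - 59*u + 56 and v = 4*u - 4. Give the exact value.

2997/4

Set the curves equal: 3*u^3 - 59*u + 56 = 4*u - 4, so 3*u^3 - 63*u + 60 = 0, which factors as 3*(u - 4)*(u - 1)*(u + 5) = 0. The curves meet at u = -5, 1, 4.
On [-5, 1], v = 3*u^3 - 59*u + 56 is on top; that piece has area ∫[-5,1] (3*u^3 - 63*u + 60) du = 648.
On [1, 4], v = 4*u - 4 is on top; that piece has area ∫[1,4] (-(3*u^3 - 63*u + 60)) du = 405/4.
Total enclosed area = 648 + 405/4 = 2997/4.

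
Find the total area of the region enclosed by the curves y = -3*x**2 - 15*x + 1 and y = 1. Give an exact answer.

Set the curves equal: -3*x**2 - 15*x + 1 = 1, so -3*x**2 - 15*x = 0, which factors as -3*x*(x + 5) = 0. The curves meet at x = -5, 0.
On [-5, 0], y = -3*x**2 - 15*x + 1 is on top; that piece has area ∫[-5,0] (-3*x**2 - 15*x) dx = 125/2.

125/2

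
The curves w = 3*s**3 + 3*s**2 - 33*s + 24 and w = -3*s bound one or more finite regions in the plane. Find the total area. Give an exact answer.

Set the curves equal: 3*s**3 + 3*s**2 - 33*s + 24 = -3*s, so 3*s**3 + 3*s**2 - 30*s + 24 = 0, which factors as 3*(s - 2)*(s - 1)*(s + 4) = 0. The curves meet at s = -4, 1, 2.
On [-4, 1], w = 3*s**3 + 3*s**2 - 33*s + 24 is on top; that piece has area ∫[-4,1] (3*s**3 + 3*s**2 - 30*s + 24) ds = 875/4.
On [1, 2], w = -3*s is on top; that piece has area ∫[1,2] (-(3*s**3 + 3*s**2 - 30*s + 24)) ds = 11/4.
Total enclosed area = 875/4 + 11/4 = 443/2.

443/2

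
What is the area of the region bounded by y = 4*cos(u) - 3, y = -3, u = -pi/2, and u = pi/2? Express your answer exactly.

8

On [-pi/2, pi/2], (4*cos(u) - 3) - (-3) = 4*cos(u) is ≥ 0 throughout, so the area is a single integral of |4*cos(u)|.
∫[-pi/2,pi/2] (4*cos(u)) du = 8.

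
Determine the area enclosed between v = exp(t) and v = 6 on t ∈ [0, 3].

-29 + exp(3) + 12*log(6)

The difference (exp(t)) - (6) = exp(t) - 6 changes sign at t = log(6) inside [0, 3], so split the integral there.
∫[0,log(6)] (exp(t) - 6) dt = 5 - log(46656); the area of that piece is -5 + log(46656).
∫[log(6),3] (exp(t) - 6) dt = -24 + 6*log(6) + exp(3).
Total area = (-5 + log(46656)) + (-24 + 6*log(6) + exp(3)) = -29 + exp(3) + 12*log(6).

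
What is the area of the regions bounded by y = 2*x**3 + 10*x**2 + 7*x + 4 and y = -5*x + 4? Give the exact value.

37/6

Set the curves equal: 2*x**3 + 10*x**2 + 7*x + 4 = -5*x + 4, so 2*x**3 + 10*x**2 + 12*x = 0, which factors as 2*x*(x + 2)*(x + 3) = 0. The curves meet at x = -3, -2, 0.
On [-3, -2], y = 2*x**3 + 10*x**2 + 7*x + 4 is on top; that piece has area ∫[-3,-2] (2*x**3 + 10*x**2 + 12*x) dx = 5/6.
On [-2, 0], y = -5*x + 4 is on top; that piece has area ∫[-2,0] (-(2*x**3 + 10*x**2 + 12*x)) dx = 16/3.
Total enclosed area = 5/6 + 16/3 = 37/6.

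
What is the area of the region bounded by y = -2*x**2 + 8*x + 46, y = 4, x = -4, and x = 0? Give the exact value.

The difference (-2*x**2 + 8*x + 46) - (4) = -2*x**2 + 8*x + 42 changes sign at x = -3 inside [-4, 0], so split the integral there.
∫[-4,-3] (-2*x**2 + 8*x + 42) dx = -32/3; the area of that piece is 32/3.
∫[-3,0] (-2*x**2 + 8*x + 42) dx = 72.
Total area = 32/3 + 72 = 248/3.

248/3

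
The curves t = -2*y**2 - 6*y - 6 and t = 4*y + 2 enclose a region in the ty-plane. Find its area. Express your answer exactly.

Both boundary curves give t as a function of y, so integrate with respect to y. Setting them equal: -2*y**2 - 10*y - 8 = 0, i.e. -2*(y + 1)*(y + 4) = 0, so they meet at y = -4, -1.
For y in [-4, -1], t = -2*y**2 - 6*y - 6 is on the right; area = ∫[-4,-1] (-2*y**2 - 10*y - 8) dy = 9.

9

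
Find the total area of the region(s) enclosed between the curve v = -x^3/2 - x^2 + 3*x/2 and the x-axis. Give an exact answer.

The curve meets the x-axis where -x^3/2 - x^2 + 3*x/2 = 0, i.e. -x*(x - 1)*(x + 3)/2 = 0, at x = -3, 0, 1.
On [-3, 0] the curve lies below the axis; ∫[-3,0] (-x^3/2 - x^2 + 3*x/2) dx = -45/8, giving area 45/8.
On [0, 1] the curve lies above the axis; ∫[0,1] (-x^3/2 - x^2 + 3*x/2) dx = 7/24, giving area 7/24.
Total area = 45/8 + 7/24 = 71/12.

71/12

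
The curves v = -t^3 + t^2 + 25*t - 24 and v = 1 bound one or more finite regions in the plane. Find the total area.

Set the curves equal: -t^3 + t^2 + 25*t - 24 = 1, so -t^3 + t^2 + 25*t - 25 = 0, which factors as -(t - 5)*(t - 1)*(t + 5) = 0. The curves meet at t = -5, 1, 5.
On [-5, 1], v = 1 is on top; that piece has area ∫[-5,1] (-(-t^3 + t^2 + 25*t - 25)) dt = 252.
On [1, 5], v = -t^3 + t^2 + 25*t - 24 is on top; that piece has area ∫[1,5] (-t^3 + t^2 + 25*t - 25) dt = 256/3.
Total enclosed area = 252 + 256/3 = 1012/3.

1012/3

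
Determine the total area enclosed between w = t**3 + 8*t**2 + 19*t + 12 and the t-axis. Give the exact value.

37/12

The curve meets the t-axis where t**3 + 8*t**2 + 19*t + 12 = 0, i.e. (t + 1)*(t + 3)*(t + 4) = 0, at t = -4, -3, -1.
On [-4, -3] the curve lies above the axis; ∫[-4,-3] (t**3 + 8*t**2 + 19*t + 12) dt = 5/12, giving area 5/12.
On [-3, -1] the curve lies below the axis; ∫[-3,-1] (t**3 + 8*t**2 + 19*t + 12) dt = -8/3, giving area 8/3.
Total area = 5/12 + 8/3 = 37/12.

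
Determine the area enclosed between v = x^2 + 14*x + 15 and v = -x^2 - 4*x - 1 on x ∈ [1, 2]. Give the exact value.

143/3

On [1, 2], (x^2 + 14*x + 15) - (-x^2 - 4*x - 1) = 2*x^2 + 18*x + 16 is ≥ 0 throughout, so the area is a single integral of |2*x^2 + 18*x + 16|.
∫[1,2] (2*x^2 + 18*x + 16) dx = 143/3.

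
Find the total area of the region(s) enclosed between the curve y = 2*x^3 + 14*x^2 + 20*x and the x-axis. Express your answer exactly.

253/6

The curve meets the x-axis where 2*x^3 + 14*x^2 + 20*x = 0, i.e. 2*x*(x + 2)*(x + 5) = 0, at x = -5, -2, 0.
On [-5, -2] the curve lies above the axis; ∫[-5,-2] (2*x^3 + 14*x^2 + 20*x) dx = 63/2, giving area 63/2.
On [-2, 0] the curve lies below the axis; ∫[-2,0] (2*x^3 + 14*x^2 + 20*x) dx = -32/3, giving area 32/3.
Total area = 63/2 + 32/3 = 253/6.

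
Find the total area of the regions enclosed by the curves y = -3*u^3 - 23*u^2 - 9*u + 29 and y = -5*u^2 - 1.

Set the curves equal: -3*u^3 - 23*u^2 - 9*u + 29 = -5*u^2 - 1, so -3*u^3 - 18*u^2 - 9*u + 30 = 0, which factors as -3*(u - 1)*(u + 2)*(u + 5) = 0. The curves meet at u = -5, -2, 1.
On [-5, -2], y = -5*u^2 - 1 is on top; that piece has area ∫[-5,-2] (-(-3*u^3 - 18*u^2 - 9*u + 30)) du = 243/4.
On [-2, 1], y = -3*u^3 - 23*u^2 - 9*u + 29 is on top; that piece has area ∫[-2,1] (-3*u^3 - 18*u^2 - 9*u + 30) du = 243/4.
Total enclosed area = 243/4 + 243/4 = 243/2.

243/2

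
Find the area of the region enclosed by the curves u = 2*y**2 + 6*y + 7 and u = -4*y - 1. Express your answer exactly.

Both boundary curves give u as a function of y, so integrate with respect to y. Setting them equal: 2*y**2 + 10*y + 8 = 0, i.e. 2*(y + 1)*(y + 4) = 0, so they meet at y = -4, -1.
For y in [-4, -1], u = 2*y**2 + 6*y + 7 is on the left; area = ∫[-4,-1] (-(2*y**2 + 10*y + 8)) dy = 9.

9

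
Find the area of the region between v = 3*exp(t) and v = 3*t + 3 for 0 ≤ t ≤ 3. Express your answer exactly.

On [0, 3], (3*exp(t)) - (3*t + 3) = -3*t + 3*exp(t) - 3 is ≥ 0 throughout, so the area is a single integral of |-3*t + 3*exp(t) - 3|.
∫[0,3] (-3*t + 3*exp(t) - 3) dt = -51/2 + 3*exp(3).

-51/2 + 3*exp(3)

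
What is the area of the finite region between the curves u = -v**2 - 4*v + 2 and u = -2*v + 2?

Both boundary curves give u as a function of v, so integrate with respect to v. Setting them equal: -v**2 - 2*v = 0, i.e. -v*(v + 2) = 0, so they meet at v = -2, 0.
For v in [-2, 0], u = -v**2 - 4*v + 2 is on the right; area = ∫[-2,0] (-v**2 - 2*v) dv = 4/3.

4/3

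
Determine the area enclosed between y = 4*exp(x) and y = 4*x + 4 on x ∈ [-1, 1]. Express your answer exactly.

-8 - 4*exp(-1) + 4*exp(1)

On [-1, 1], (4*exp(x)) - (4*x + 4) = -4*x + 4*exp(x) - 4 is ≥ 0 throughout, so the area is a single integral of |-4*x + 4*exp(x) - 4|.
∫[-1,1] (-4*x + 4*exp(x) - 4) dx = -8 - 4*exp(-1) + 4*exp(1).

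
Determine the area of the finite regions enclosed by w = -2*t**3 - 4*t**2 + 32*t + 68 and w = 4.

Set the curves equal: -2*t**3 - 4*t**2 + 32*t + 68 = 4, so -2*t**3 - 4*t**2 + 32*t + 64 = 0, which factors as -2*(t - 4)*(t + 2)*(t + 4) = 0. The curves meet at t = -4, -2, 4.
On [-4, -2], w = 4 is on top; that piece has area ∫[-4,-2] (-(-2*t**3 - 4*t**2 + 32*t + 64)) dt = 56/3.
On [-2, 4], w = -2*t**3 - 4*t**2 + 32*t + 68 is on top; that piece has area ∫[-2,4] (-2*t**3 - 4*t**2 + 32*t + 64) dt = 360.
Total enclosed area = 56/3 + 360 = 1136/3.

1136/3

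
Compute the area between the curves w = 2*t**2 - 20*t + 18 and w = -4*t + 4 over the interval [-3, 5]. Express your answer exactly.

The difference (2*t**2 - 20*t + 18) - (-4*t + 4) = 2*t**2 - 16*t + 14 changes sign at t = 1 inside [-3, 5], so split the integral there.
∫[-3,1] (2*t**2 - 16*t + 14) dt = 416/3.
∫[1,5] (2*t**2 - 16*t + 14) dt = -160/3; the area of that piece is 160/3.
Total area = 416/3 + 160/3 = 192.

192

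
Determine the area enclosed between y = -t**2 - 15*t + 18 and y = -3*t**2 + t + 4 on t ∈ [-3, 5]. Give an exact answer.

The difference (-t**2 - 15*t + 18) - (-3*t**2 + t + 4) = 2*t**2 - 16*t + 14 changes sign at t = 1 inside [-3, 5], so split the integral there.
∫[-3,1] (2*t**2 - 16*t + 14) dt = 416/3.
∫[1,5] (2*t**2 - 16*t + 14) dt = -160/3; the area of that piece is 160/3.
Total area = 416/3 + 160/3 = 192.

192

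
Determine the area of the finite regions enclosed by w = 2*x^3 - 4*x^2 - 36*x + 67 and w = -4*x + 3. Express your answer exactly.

1136/3

Set the curves equal: 2*x^3 - 4*x^2 - 36*x + 67 = -4*x + 3, so 2*x^3 - 4*x^2 - 32*x + 64 = 0, which factors as 2*(x - 4)*(x - 2)*(x + 4) = 0. The curves meet at x = -4, 2, 4.
On [-4, 2], w = 2*x^3 - 4*x^2 - 36*x + 67 is on top; that piece has area ∫[-4,2] (2*x^3 - 4*x^2 - 32*x + 64) dx = 360.
On [2, 4], w = -4*x + 3 is on top; that piece has area ∫[2,4] (-(2*x^3 - 4*x^2 - 32*x + 64)) dx = 56/3.
Total enclosed area = 360 + 56/3 = 1136/3.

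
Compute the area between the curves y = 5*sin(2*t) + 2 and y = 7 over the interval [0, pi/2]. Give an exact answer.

On [0, pi/2], (5*sin(2*t) + 2) - (7) = 5*sin(2*t) - 5 is ≤ 0 throughout, so the area is a single integral of |5*sin(2*t) - 5|.
∫[0,pi/2] (5*sin(2*t) - 5) dt = 5 - 5*pi/2; the area of that piece is -5 + 5*pi/2.

-5 + 5*pi/2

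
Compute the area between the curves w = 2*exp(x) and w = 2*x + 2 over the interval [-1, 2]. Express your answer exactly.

-9 - 2*exp(-1) + 2*exp(2)

On [-1, 2], (2*exp(x)) - (2*x + 2) = -2*x + 2*exp(x) - 2 is ≥ 0 throughout, so the area is a single integral of |-2*x + 2*exp(x) - 2|.
∫[-1,2] (-2*x + 2*exp(x) - 2) dx = -9 - 2*exp(-1) + 2*exp(2).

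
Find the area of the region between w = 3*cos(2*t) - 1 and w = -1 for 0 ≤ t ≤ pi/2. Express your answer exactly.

3

The difference (3*cos(2*t) - 1) - (-1) = 3*cos(2*t) changes sign at t = pi/4 inside [0, pi/2], so split the integral there.
∫[0,pi/4] (3*cos(2*t)) dt = 3/2.
∫[pi/4,pi/2] (3*cos(2*t)) dt = -3/2; the area of that piece is 3/2.
Total area = 3/2 + 3/2 = 3.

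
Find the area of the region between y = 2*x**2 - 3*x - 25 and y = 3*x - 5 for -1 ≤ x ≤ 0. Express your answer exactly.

49/3

On [-1, 0], (2*x**2 - 3*x - 25) - (3*x - 5) = 2*x**2 - 6*x - 20 is ≤ 0 throughout, so the area is a single integral of |2*x**2 - 6*x - 20|.
∫[-1,0] (2*x**2 - 6*x - 20) dx = -49/3; the area of that piece is 49/3.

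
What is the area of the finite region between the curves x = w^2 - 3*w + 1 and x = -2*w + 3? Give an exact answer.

9/2

Both boundary curves give x as a function of w, so integrate with respect to w. Setting them equal: w^2 - w - 2 = 0, i.e. (w - 2)*(w + 1) = 0, so they meet at w = -1, 2.
For w in [-1, 2], x = w^2 - 3*w + 1 is on the left; area = ∫[-1,2] (-(w^2 - w - 2)) dw = 9/2.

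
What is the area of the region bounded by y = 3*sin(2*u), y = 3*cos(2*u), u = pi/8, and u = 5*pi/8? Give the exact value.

On [pi/8, 5*pi/8], (3*sin(2*u)) - (3*cos(2*u)) = 3*sin(2*u) - 3*cos(2*u) is ≥ 0 throughout, so the area is a single integral of |3*sin(2*u) - 3*cos(2*u)|.
∫[pi/8,5*pi/8] (3*sin(2*u) - 3*cos(2*u)) du = 3*sqrt(2).

3*sqrt(2)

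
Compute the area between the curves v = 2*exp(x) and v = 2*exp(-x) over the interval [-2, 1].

The difference (2*exp(x)) - (2*exp(-x)) = 2*exp(x) - 2*exp(-x) changes sign at x = 0 inside [-2, 1], so split the integral there.
∫[-2,0] (2*exp(x) - 2*exp(-x)) dx = -2*exp(2) - 2*exp(-2) + 4; the area of that piece is -4 + 2*exp(-2) + 2*exp(2).
∫[0,1] (2*exp(x) - 2*exp(-x)) dx = -4 + 2*exp(-1) + 2*exp(1).
Total area = (-4 + 2*exp(-2) + 2*exp(2)) + (-4 + 2*exp(-1) + 2*exp(1)) = -8 + 2*exp(-2) + 2*exp(-1) + 2*exp(1) + 2*exp(2).

-8 + 2*exp(-2) + 2*exp(-1) + 2*exp(1) + 2*exp(2)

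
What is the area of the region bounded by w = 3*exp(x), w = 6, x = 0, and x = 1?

The difference (3*exp(x)) - (6) = 3*exp(x) - 6 changes sign at x = log(2) inside [0, 1], so split the integral there.
∫[0,log(2)] (3*exp(x) - 6) dx = 3 - log(64); the area of that piece is -3 + log(64).
∫[log(2),1] (3*exp(x) - 6) dx = -12 + 6*log(2) + 3*exp(1).
Total area = (-3 + log(64)) + (-12 + 6*log(2) + 3*exp(1)) = -15 + 3*exp(1) + 12*log(2).

-15 + 3*exp(1) + 12*log(2)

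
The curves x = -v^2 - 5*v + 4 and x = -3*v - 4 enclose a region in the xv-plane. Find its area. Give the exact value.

36

Both boundary curves give x as a function of v, so integrate with respect to v. Setting them equal: -v^2 - 2*v + 8 = 0, i.e. -(v - 2)*(v + 4) = 0, so they meet at v = -4, 2.
For v in [-4, 2], x = -v^2 - 5*v + 4 is on the right; area = ∫[-4,2] (-v^2 - 2*v + 8) dv = 36.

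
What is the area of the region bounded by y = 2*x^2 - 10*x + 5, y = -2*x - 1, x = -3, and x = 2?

76

The difference (2*x^2 - 10*x + 5) - (-2*x - 1) = 2*x^2 - 8*x + 6 changes sign at x = 1 inside [-3, 2], so split the integral there.
∫[-3,1] (2*x^2 - 8*x + 6) dx = 224/3.
∫[1,2] (2*x^2 - 8*x + 6) dx = -4/3; the area of that piece is 4/3.
Total area = 224/3 + 4/3 = 76.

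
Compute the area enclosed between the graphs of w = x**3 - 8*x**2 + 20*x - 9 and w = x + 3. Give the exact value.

37/12

Set the curves equal: x**3 - 8*x**2 + 20*x - 9 = x + 3, so x**3 - 8*x**2 + 19*x - 12 = 0, which factors as (x - 4)*(x - 3)*(x - 1) = 0. The curves meet at x = 1, 3, 4.
On [1, 3], w = x**3 - 8*x**2 + 20*x - 9 is on top; that piece has area ∫[1,3] (x**3 - 8*x**2 + 19*x - 12) dx = 8/3.
On [3, 4], w = x + 3 is on top; that piece has area ∫[3,4] (-(x**3 - 8*x**2 + 19*x - 12)) dx = 5/12.
Total enclosed area = 8/3 + 5/12 = 37/12.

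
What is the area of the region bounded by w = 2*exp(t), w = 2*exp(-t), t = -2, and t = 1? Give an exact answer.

-8 + 2*exp(-2) + 2*exp(-1) + 2*exp(1) + 2*exp(2)

The difference (2*exp(t)) - (2*exp(-t)) = 2*exp(t) - 2*exp(-t) changes sign at t = 0 inside [-2, 1], so split the integral there.
∫[-2,0] (2*exp(t) - 2*exp(-t)) dt = -2*exp(2) - 2*exp(-2) + 4; the area of that piece is -4 + 2*exp(-2) + 2*exp(2).
∫[0,1] (2*exp(t) - 2*exp(-t)) dt = -4 + 2*exp(-1) + 2*exp(1).
Total area = (-4 + 2*exp(-2) + 2*exp(2)) + (-4 + 2*exp(-1) + 2*exp(1)) = -8 + 2*exp(-2) + 2*exp(-1) + 2*exp(1) + 2*exp(2).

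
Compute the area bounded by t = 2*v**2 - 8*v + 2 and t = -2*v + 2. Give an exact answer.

9

Both boundary curves give t as a function of v, so integrate with respect to v. Setting them equal: 2*v**2 - 6*v = 0, i.e. 2*v*(v - 3) = 0, so they meet at v = 0, 3.
For v in [0, 3], t = 2*v**2 - 8*v + 2 is on the left; area = ∫[0,3] (-(2*v**2 - 6*v)) dv = 9.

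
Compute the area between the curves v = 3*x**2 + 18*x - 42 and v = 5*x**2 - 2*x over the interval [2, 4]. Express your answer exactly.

The difference (3*x**2 + 18*x - 42) - (5*x**2 - 2*x) = -2*x**2 + 20*x - 42 changes sign at x = 3 inside [2, 4], so split the integral there.
∫[2,3] (-2*x**2 + 20*x - 42) dx = -14/3; the area of that piece is 14/3.
∫[3,4] (-2*x**2 + 20*x - 42) dx = 10/3.
Total area = 14/3 + 10/3 = 8.

8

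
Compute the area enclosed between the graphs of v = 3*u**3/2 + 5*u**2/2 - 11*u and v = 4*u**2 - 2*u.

Set the curves equal: 3*u**3/2 + 5*u**2/2 - 11*u = 4*u**2 - 2*u, so 3*u**3/2 - 3*u**2/2 - 9*u = 0, which factors as 3*u*(u - 3)*(u + 2)/2 = 0. The curves meet at u = -2, 0, 3.
On [-2, 0], v = 3*u**3/2 + 5*u**2/2 - 11*u is on top; that piece has area ∫[-2,0] (3*u**3/2 - 3*u**2/2 - 9*u) du = 8.
On [0, 3], v = 4*u**2 - 2*u is on top; that piece has area ∫[0,3] (-(3*u**3/2 - 3*u**2/2 - 9*u)) du = 189/8.
Total enclosed area = 8 + 189/8 = 253/8.

253/8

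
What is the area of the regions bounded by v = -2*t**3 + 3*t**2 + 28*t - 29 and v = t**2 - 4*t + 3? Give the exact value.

Set the curves equal: -2*t**3 + 3*t**2 + 28*t - 29 = t**2 - 4*t + 3, so -2*t**3 + 2*t**2 + 32*t - 32 = 0, which factors as -2*(t - 4)*(t - 1)*(t + 4) = 0. The curves meet at t = -4, 1, 4.
On [-4, 1], v = t**2 - 4*t + 3 is on top; that piece has area ∫[-4,1] (-(-2*t**3 + 2*t**2 + 32*t - 32)) dt = 1375/6.
On [1, 4], v = -2*t**3 + 3*t**2 + 28*t - 29 is on top; that piece has area ∫[1,4] (-2*t**3 + 2*t**2 + 32*t - 32) dt = 117/2.
Total enclosed area = 1375/6 + 117/2 = 863/3.

863/3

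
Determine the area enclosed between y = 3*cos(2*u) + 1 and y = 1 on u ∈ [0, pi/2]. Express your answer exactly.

The difference (3*cos(2*u) + 1) - (1) = 3*cos(2*u) changes sign at u = pi/4 inside [0, pi/2], so split the integral there.
∫[0,pi/4] (3*cos(2*u)) du = 3/2.
∫[pi/4,pi/2] (3*cos(2*u)) du = -3/2; the area of that piece is 3/2.
Total area = 3/2 + 3/2 = 3.

3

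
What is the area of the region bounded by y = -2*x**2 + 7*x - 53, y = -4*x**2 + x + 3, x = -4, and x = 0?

688/3

On [-4, 0], (-2*x**2 + 7*x - 53) - (-4*x**2 + x + 3) = 2*x**2 + 6*x - 56 is ≤ 0 throughout, so the area is a single integral of |2*x**2 + 6*x - 56|.
∫[-4,0] (2*x**2 + 6*x - 56) dx = -688/3; the area of that piece is 688/3.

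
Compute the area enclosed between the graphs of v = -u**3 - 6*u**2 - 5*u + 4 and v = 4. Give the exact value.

131/4

Set the curves equal: -u**3 - 6*u**2 - 5*u + 4 = 4, so -u**3 - 6*u**2 - 5*u = 0, which factors as -u*(u + 1)*(u + 5) = 0. The curves meet at u = -5, -1, 0.
On [-5, -1], v = 4 is on top; that piece has area ∫[-5,-1] (-(-u**3 - 6*u**2 - 5*u)) du = 32.
On [-1, 0], v = -u**3 - 6*u**2 - 5*u + 4 is on top; that piece has area ∫[-1,0] (-u**3 - 6*u**2 - 5*u) du = 3/4.
Total enclosed area = 32 + 3/4 = 131/4.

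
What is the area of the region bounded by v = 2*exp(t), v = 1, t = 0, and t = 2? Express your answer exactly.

On [0, 2], (2*exp(t)) - (1) = 2*exp(t) - 1 is ≥ 0 throughout, so the area is a single integral of |2*exp(t) - 1|.
∫[0,2] (2*exp(t) - 1) dt = -4 + 2*exp(2).

-4 + 2*exp(2)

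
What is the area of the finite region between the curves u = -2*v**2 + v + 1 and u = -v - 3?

Both boundary curves give u as a function of v, so integrate with respect to v. Setting them equal: -2*v**2 + 2*v + 4 = 0, i.e. -2*(v - 2)*(v + 1) = 0, so they meet at v = -1, 2.
For v in [-1, 2], u = -2*v**2 + v + 1 is on the right; area = ∫[-1,2] (-2*v**2 + 2*v + 4) dv = 9.

9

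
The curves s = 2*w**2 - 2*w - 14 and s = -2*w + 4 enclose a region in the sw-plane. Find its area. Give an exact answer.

Both boundary curves give s as a function of w, so integrate with respect to w. Setting them equal: 2*w**2 - 18 = 0, i.e. 2*(w - 3)*(w + 3) = 0, so they meet at w = -3, 3.
For w in [-3, 3], s = 2*w**2 - 2*w - 14 is on the left; area = ∫[-3,3] (-(2*w**2 - 18)) dw = 72.

72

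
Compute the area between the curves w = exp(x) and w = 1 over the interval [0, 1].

-2 + exp(1)

On [0, 1], (exp(x)) - (1) = exp(x) - 1 is ≥ 0 throughout, so the area is a single integral of |exp(x) - 1|.
∫[0,1] (exp(x) - 1) dx = -2 + exp(1).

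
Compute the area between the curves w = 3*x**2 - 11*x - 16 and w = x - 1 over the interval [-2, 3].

90

The difference (3*x**2 - 11*x - 16) - (x - 1) = 3*x**2 - 12*x - 15 changes sign at x = -1 inside [-2, 3], so split the integral there.
∫[-2,-1] (3*x**2 - 12*x - 15) dx = 10.
∫[-1,3] (3*x**2 - 12*x - 15) dx = -80; the area of that piece is 80.
Total area = 10 + 80 = 90.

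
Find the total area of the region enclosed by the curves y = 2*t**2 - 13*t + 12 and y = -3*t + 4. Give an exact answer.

9

Set the curves equal: 2*t**2 - 13*t + 12 = -3*t + 4, so 2*t**2 - 10*t + 8 = 0, which factors as 2*(t - 4)*(t - 1) = 0. The curves meet at t = 1, 4.
On [1, 4], y = -3*t + 4 is on top; that piece has area ∫[1,4] (-(2*t**2 - 10*t + 8)) dt = 9.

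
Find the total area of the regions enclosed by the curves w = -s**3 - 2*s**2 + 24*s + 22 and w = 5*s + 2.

2521/12

Set the curves equal: -s**3 - 2*s**2 + 24*s + 22 = 5*s + 2, so -s**3 - 2*s**2 + 19*s + 20 = 0, which factors as -(s - 4)*(s + 1)*(s + 5) = 0. The curves meet at s = -5, -1, 4.
On [-5, -1], w = 5*s + 2 is on top; that piece has area ∫[-5,-1] (-(-s**3 - 2*s**2 + 19*s + 20)) ds = 224/3.
On [-1, 4], w = -s**3 - 2*s**2 + 24*s + 22 is on top; that piece has area ∫[-1,4] (-s**3 - 2*s**2 + 19*s + 20) ds = 1625/12.
Total enclosed area = 224/3 + 1625/12 = 2521/12.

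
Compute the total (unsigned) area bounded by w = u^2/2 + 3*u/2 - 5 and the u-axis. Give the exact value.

343/12

The curve meets the u-axis where u^2/2 + 3*u/2 - 5 = 0, i.e. (u - 2)*(u + 5)/2 = 0, at u = -5, 2.
On [-5, 2] the curve lies below the axis; ∫[-5,2] (u^2/2 + 3*u/2 - 5) du = -343/12, giving area 343/12.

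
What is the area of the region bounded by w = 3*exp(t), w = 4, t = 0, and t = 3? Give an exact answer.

The difference (3*exp(t)) - (4) = 3*exp(t) - 4 changes sign at t = log(4/3) inside [0, 3], so split the integral there.
∫[0,log(4/3)] (3*exp(t) - 4) dt = log(81/256) + 1; the area of that piece is -1 + log(256/81).
∫[log(4/3),3] (3*exp(t) - 4) dt = -16 - 4*log(3) + 8*log(2) + 3*exp(3).
Total area = (-1 + log(256/81)) + (-16 - 4*log(3) + 8*log(2) + 3*exp(3)) = -17 - 8*log(3) + 16*log(2) + 3*exp(3).

-17 - 8*log(3) + 16*log(2) + 3*exp(3)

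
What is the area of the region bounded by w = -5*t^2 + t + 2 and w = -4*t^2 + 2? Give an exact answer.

Set the curves equal: -5*t^2 + t + 2 = -4*t^2 + 2, so -t^2 + t = 0, which factors as -t*(t - 1) = 0. The curves meet at t = 0, 1.
On [0, 1], w = -5*t^2 + t + 2 is on top; that piece has area ∫[0,1] (-t^2 + t) dt = 1/6.

1/6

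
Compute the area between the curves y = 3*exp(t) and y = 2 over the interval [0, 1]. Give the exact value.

On [0, 1], (3*exp(t)) - (2) = 3*exp(t) - 2 is ≥ 0 throughout, so the area is a single integral of |3*exp(t) - 2|.
∫[0,1] (3*exp(t) - 2) dt = -5 + 3*exp(1).

-5 + 3*exp(1)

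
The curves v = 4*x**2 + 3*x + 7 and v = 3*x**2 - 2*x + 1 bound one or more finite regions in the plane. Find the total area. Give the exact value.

1/6

Set the curves equal: 4*x**2 + 3*x + 7 = 3*x**2 - 2*x + 1, so x**2 + 5*x + 6 = 0, which factors as (x + 2)*(x + 3) = 0. The curves meet at x = -3, -2.
On [-3, -2], v = 3*x**2 - 2*x + 1 is on top; that piece has area ∫[-3,-2] (-(x**2 + 5*x + 6)) dx = 1/6.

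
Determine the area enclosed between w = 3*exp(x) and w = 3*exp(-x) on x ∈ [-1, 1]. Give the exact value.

-12 + 6*exp(-1) + 6*exp(1)

The difference (3*exp(x)) - (3*exp(-x)) = 3*exp(x) - 3*exp(-x) changes sign at x = 0 inside [-1, 1], so split the integral there.
∫[-1,0] (3*exp(x) - 3*exp(-x)) dx = -3*exp(1) - 3*exp(-1) + 6; the area of that piece is -6 + 3*exp(-1) + 3*exp(1).
∫[0,1] (3*exp(x) - 3*exp(-x)) dx = -6 + 3*exp(-1) + 3*exp(1).
Total area = (-6 + 3*exp(-1) + 3*exp(1)) + (-6 + 3*exp(-1) + 3*exp(1)) = -12 + 6*exp(-1) + 6*exp(1).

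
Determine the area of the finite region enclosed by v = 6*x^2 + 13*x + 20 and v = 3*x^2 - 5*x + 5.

Set the curves equal: 6*x^2 + 13*x + 20 = 3*x^2 - 5*x + 5, so 3*x^2 + 18*x + 15 = 0, which factors as 3*(x + 1)*(x + 5) = 0. The curves meet at x = -5, -1.
On [-5, -1], v = 3*x^2 - 5*x + 5 is on top; that piece has area ∫[-5,-1] (-(3*x^2 + 18*x + 15)) dx = 32.

32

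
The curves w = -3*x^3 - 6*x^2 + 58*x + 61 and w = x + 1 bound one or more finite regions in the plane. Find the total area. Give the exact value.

2521/4

Set the curves equal: -3*x^3 - 6*x^2 + 58*x + 61 = x + 1, so -3*x^3 - 6*x^2 + 57*x + 60 = 0, which factors as -3*(x - 4)*(x + 1)*(x + 5) = 0. The curves meet at x = -5, -1, 4.
On [-5, -1], w = x + 1 is on top; that piece has area ∫[-5,-1] (-(-3*x^3 - 6*x^2 + 57*x + 60)) dx = 224.
On [-1, 4], w = -3*x^3 - 6*x^2 + 58*x + 61 is on top; that piece has area ∫[-1,4] (-3*x^3 - 6*x^2 + 57*x + 60) dx = 1625/4.
Total enclosed area = 224 + 1625/4 = 2521/4.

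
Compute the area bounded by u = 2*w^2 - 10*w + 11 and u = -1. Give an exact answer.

Both boundary curves give u as a function of w, so integrate with respect to w. Setting them equal: 2*w^2 - 10*w + 12 = 0, i.e. 2*(w - 3)*(w - 2) = 0, so they meet at w = 2, 3.
For w in [2, 3], u = 2*w^2 - 10*w + 11 is on the left; area = ∫[2,3] (-(2*w^2 - 10*w + 12)) dw = 1/3.

1/3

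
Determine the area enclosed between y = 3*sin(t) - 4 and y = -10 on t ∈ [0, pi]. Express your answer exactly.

On [0, pi], (3*sin(t) - 4) - (-10) = 3*sin(t) + 6 is ≥ 0 throughout, so the area is a single integral of |3*sin(t) + 6|.
∫[0,pi] (3*sin(t) + 6) dt = 6 + 6*pi.

6 + 6*pi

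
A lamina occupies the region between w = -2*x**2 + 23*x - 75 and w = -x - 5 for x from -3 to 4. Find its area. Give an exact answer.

1400/3

On [-3, 4], (-2*x**2 + 23*x - 75) - (-x - 5) = -2*x**2 + 24*x - 70 is ≤ 0 throughout, so the area is a single integral of |-2*x**2 + 24*x - 70|.
∫[-3,4] (-2*x**2 + 24*x - 70) dx = -1400/3; the area of that piece is 1400/3.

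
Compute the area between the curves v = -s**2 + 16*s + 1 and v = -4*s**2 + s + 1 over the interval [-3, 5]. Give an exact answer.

353

The difference (-s**2 + 16*s + 1) - (-4*s**2 + s + 1) = 3*s**2 + 15*s changes sign at s = 0 inside [-3, 5], so split the integral there.
∫[-3,0] (3*s**2 + 15*s) ds = -81/2; the area of that piece is 81/2.
∫[0,5] (3*s**2 + 15*s) ds = 625/2.
Total area = 81/2 + 625/2 = 353.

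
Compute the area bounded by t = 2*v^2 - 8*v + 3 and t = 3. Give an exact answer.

Both boundary curves give t as a function of v, so integrate with respect to v. Setting them equal: 2*v^2 - 8*v = 0, i.e. 2*v*(v - 4) = 0, so they meet at v = 0, 4.
For v in [0, 4], t = 2*v^2 - 8*v + 3 is on the left; area = ∫[0,4] (-(2*v^2 - 8*v)) dv = 64/3.

64/3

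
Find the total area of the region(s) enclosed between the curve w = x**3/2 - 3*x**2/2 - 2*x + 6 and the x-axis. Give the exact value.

131/8

The curve meets the x-axis where x**3/2 - 3*x**2/2 - 2*x + 6 = 0, i.e. (x - 3)*(x - 2)*(x + 2)/2 = 0, at x = -2, 2, 3.
On [-2, 2] the curve lies above the axis; ∫[-2,2] (x**3/2 - 3*x**2/2 - 2*x + 6) dx = 16, giving area 16.
On [2, 3] the curve lies below the axis; ∫[2,3] (x**3/2 - 3*x**2/2 - 2*x + 6) dx = -3/8, giving area 3/8.
Total area = 16 + 3/8 = 131/8.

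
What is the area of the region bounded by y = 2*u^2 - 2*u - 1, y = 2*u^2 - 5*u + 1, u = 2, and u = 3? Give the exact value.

11/2

On [2, 3], (2*u^2 - 2*u - 1) - (2*u^2 - 5*u + 1) = 3*u - 2 is ≥ 0 throughout, so the area is a single integral of |3*u - 2|.
∫[2,3] (3*u - 2) du = 11/2.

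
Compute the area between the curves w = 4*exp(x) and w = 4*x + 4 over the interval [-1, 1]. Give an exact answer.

-8 - 4*exp(-1) + 4*exp(1)

On [-1, 1], (4*exp(x)) - (4*x + 4) = -4*x + 4*exp(x) - 4 is ≥ 0 throughout, so the area is a single integral of |-4*x + 4*exp(x) - 4|.
∫[-1,1] (-4*x + 4*exp(x) - 4) dx = -8 - 4*exp(-1) + 4*exp(1).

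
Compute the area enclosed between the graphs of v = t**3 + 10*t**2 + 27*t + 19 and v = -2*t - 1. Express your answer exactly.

71/6

Set the curves equal: t**3 + 10*t**2 + 27*t + 19 = -2*t - 1, so t**3 + 10*t**2 + 29*t + 20 = 0, which factors as (t + 1)*(t + 4)*(t + 5) = 0. The curves meet at t = -5, -4, -1.
On [-5, -4], v = t**3 + 10*t**2 + 27*t + 19 is on top; that piece has area ∫[-5,-4] (t**3 + 10*t**2 + 29*t + 20) dt = 7/12.
On [-4, -1], v = -2*t - 1 is on top; that piece has area ∫[-4,-1] (-(t**3 + 10*t**2 + 29*t + 20)) dt = 45/4.
Total enclosed area = 7/12 + 45/4 = 71/6.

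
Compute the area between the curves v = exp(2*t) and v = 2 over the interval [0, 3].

-15/2 + 2*log(2) + exp(6)/2

The difference (exp(2*t)) - (2) = exp(2*t) - 2 changes sign at t = log(2)/2 inside [0, 3], so split the integral there.
∫[0,log(2)/2] (exp(2*t) - 2) dt = 1/2 - log(2); the area of that piece is -1/2 + log(2).
∫[log(2)/2,3] (exp(2*t) - 2) dt = -7 + log(2) + exp(6)/2.
Total area = (-1/2 + log(2)) + (-7 + log(2) + exp(6)/2) = -15/2 + 2*log(2) + exp(6)/2.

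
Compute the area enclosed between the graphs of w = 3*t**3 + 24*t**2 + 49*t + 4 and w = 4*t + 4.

253/4

Set the curves equal: 3*t**3 + 24*t**2 + 49*t + 4 = 4*t + 4, so 3*t**3 + 24*t**2 + 45*t = 0, which factors as 3*t*(t + 3)*(t + 5) = 0. The curves meet at t = -5, -3, 0.
On [-5, -3], w = 3*t**3 + 24*t**2 + 49*t + 4 is on top; that piece has area ∫[-5,-3] (3*t**3 + 24*t**2 + 45*t) dt = 16.
On [-3, 0], w = 4*t + 4 is on top; that piece has area ∫[-3,0] (-(3*t**3 + 24*t**2 + 45*t)) dt = 189/4.
Total enclosed area = 16 + 189/4 = 253/4.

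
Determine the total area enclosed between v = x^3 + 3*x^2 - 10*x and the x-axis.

The curve meets the x-axis where x^3 + 3*x^2 - 10*x = 0, i.e. x*(x - 2)*(x + 5) = 0, at x = -5, 0, 2.
On [-5, 0] the curve lies above the axis; ∫[-5,0] (x^3 + 3*x^2 - 10*x) dx = 375/4, giving area 375/4.
On [0, 2] the curve lies below the axis; ∫[0,2] (x^3 + 3*x^2 - 10*x) dx = -8, giving area 8.
Total area = 375/4 + 8 = 407/4.

407/4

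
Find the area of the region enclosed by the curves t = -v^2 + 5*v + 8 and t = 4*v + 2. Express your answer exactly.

Both boundary curves give t as a function of v, so integrate with respect to v. Setting them equal: -v^2 + v + 6 = 0, i.e. -(v - 3)*(v + 2) = 0, so they meet at v = -2, 3.
For v in [-2, 3], t = -v^2 + 5*v + 8 is on the right; area = ∫[-2,3] (-v^2 + v + 6) dv = 125/6.

125/6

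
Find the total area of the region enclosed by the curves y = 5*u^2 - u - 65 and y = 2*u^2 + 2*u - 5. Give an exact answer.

729/2

Set the curves equal: 5*u^2 - u - 65 = 2*u^2 + 2*u - 5, so 3*u^2 - 3*u - 60 = 0, which factors as 3*(u - 5)*(u + 4) = 0. The curves meet at u = -4, 5.
On [-4, 5], y = 2*u^2 + 2*u - 5 is on top; that piece has area ∫[-4,5] (-(3*u^2 - 3*u - 60)) du = 729/2.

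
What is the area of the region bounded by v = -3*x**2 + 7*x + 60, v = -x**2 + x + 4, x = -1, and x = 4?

845/3

On [-1, 4], (-3*x**2 + 7*x + 60) - (-x**2 + x + 4) = -2*x**2 + 6*x + 56 is ≥ 0 throughout, so the area is a single integral of |-2*x**2 + 6*x + 56|.
∫[-1,4] (-2*x**2 + 6*x + 56) dx = 845/3.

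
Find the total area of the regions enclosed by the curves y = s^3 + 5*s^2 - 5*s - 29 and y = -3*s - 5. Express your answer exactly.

Set the curves equal: s^3 + 5*s^2 - 5*s - 29 = -3*s - 5, so s^3 + 5*s^2 - 2*s - 24 = 0, which factors as (s - 2)*(s + 3)*(s + 4) = 0. The curves meet at s = -4, -3, 2.
On [-4, -3], y = s^3 + 5*s^2 - 5*s - 29 is on top; that piece has area ∫[-4,-3] (s^3 + 5*s^2 - 2*s - 24) ds = 11/12.
On [-3, 2], y = -3*s - 5 is on top; that piece has area ∫[-3,2] (-(s^3 + 5*s^2 - 2*s - 24)) ds = 875/12.
Total enclosed area = 11/12 + 875/12 = 443/6.

443/6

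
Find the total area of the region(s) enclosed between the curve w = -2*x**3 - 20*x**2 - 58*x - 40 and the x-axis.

71/3

The curve meets the x-axis where -2*x**3 - 20*x**2 - 58*x - 40 = 0, i.e. -2*(x + 1)*(x + 4)*(x + 5) = 0, at x = -5, -4, -1.
On [-5, -4] the curve lies below the axis; ∫[-5,-4] (-2*x**3 - 20*x**2 - 58*x - 40) dx = -7/6, giving area 7/6.
On [-4, -1] the curve lies above the axis; ∫[-4,-1] (-2*x**3 - 20*x**2 - 58*x - 40) dx = 45/2, giving area 45/2.
Total area = 7/6 + 45/2 = 71/3.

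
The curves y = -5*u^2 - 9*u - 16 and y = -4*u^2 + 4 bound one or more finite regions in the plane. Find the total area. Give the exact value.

1/6

Set the curves equal: -5*u^2 - 9*u - 16 = -4*u^2 + 4, so -u^2 - 9*u - 20 = 0, which factors as -(u + 4)*(u + 5) = 0. The curves meet at u = -5, -4.
On [-5, -4], y = -5*u^2 - 9*u - 16 is on top; that piece has area ∫[-5,-4] (-u^2 - 9*u - 20) du = 1/6.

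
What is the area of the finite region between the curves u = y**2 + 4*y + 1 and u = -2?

Both boundary curves give u as a function of y, so integrate with respect to y. Setting them equal: y**2 + 4*y + 3 = 0, i.e. (y + 1)*(y + 3) = 0, so they meet at y = -3, -1.
For y in [-3, -1], u = y**2 + 4*y + 1 is on the left; area = ∫[-3,-1] (-(y**2 + 4*y + 3)) dy = 4/3.

4/3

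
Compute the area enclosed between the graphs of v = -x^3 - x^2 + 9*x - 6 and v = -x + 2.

443/6

Set the curves equal: -x^3 - x^2 + 9*x - 6 = -x + 2, so -x^3 - x^2 + 10*x - 8 = 0, which factors as -(x - 2)*(x - 1)*(x + 4) = 0. The curves meet at x = -4, 1, 2.
On [-4, 1], v = -x + 2 is on top; that piece has area ∫[-4,1] (-(-x^3 - x^2 + 10*x - 8)) dx = 875/12.
On [1, 2], v = -x^3 - x^2 + 9*x - 6 is on top; that piece has area ∫[1,2] (-x^3 - x^2 + 10*x - 8) dx = 11/12.
Total enclosed area = 875/12 + 11/12 = 443/6.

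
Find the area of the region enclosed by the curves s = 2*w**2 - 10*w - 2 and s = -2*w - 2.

64/3

Both boundary curves give s as a function of w, so integrate with respect to w. Setting them equal: 2*w**2 - 8*w = 0, i.e. 2*w*(w - 4) = 0, so they meet at w = 0, 4.
For w in [0, 4], s = 2*w**2 - 10*w - 2 is on the left; area = ∫[0,4] (-(2*w**2 - 8*w)) dw = 64/3.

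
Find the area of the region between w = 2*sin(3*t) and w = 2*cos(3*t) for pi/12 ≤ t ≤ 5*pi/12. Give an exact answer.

On [pi/12, 5*pi/12], (2*sin(3*t)) - (2*cos(3*t)) = 2*sin(3*t) - 2*cos(3*t) is ≥ 0 throughout, so the area is a single integral of |2*sin(3*t) - 2*cos(3*t)|.
∫[pi/12,5*pi/12] (2*sin(3*t) - 2*cos(3*t)) dt = 4*sqrt(2)/3.

4*sqrt(2)/3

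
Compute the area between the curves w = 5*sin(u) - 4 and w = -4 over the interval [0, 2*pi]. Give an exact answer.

20

The difference (5*sin(u) - 4) - (-4) = 5*sin(u) changes sign at u = pi inside [0, 2*pi], so split the integral there.
∫[0,pi] (5*sin(u)) du = 10.
∫[pi,2*pi] (5*sin(u)) du = -10; the area of that piece is 10.
Total area = 10 + 10 = 20.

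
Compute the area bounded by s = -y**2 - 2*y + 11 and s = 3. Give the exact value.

Both boundary curves give s as a function of y, so integrate with respect to y. Setting them equal: -y**2 - 2*y + 8 = 0, i.e. -(y - 2)*(y + 4) = 0, so they meet at y = -4, 2.
For y in [-4, 2], s = -y**2 - 2*y + 11 is on the right; area = ∫[-4,2] (-y**2 - 2*y + 8) dy = 36.

36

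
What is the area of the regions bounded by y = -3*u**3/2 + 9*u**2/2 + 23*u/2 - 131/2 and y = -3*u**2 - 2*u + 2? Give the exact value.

284

Set the curves equal: -3*u**3/2 + 9*u**2/2 + 23*u/2 - 131/2 = -3*u**2 - 2*u + 2, so -3*u**3/2 + 15*u**2/2 + 27*u/2 - 135/2 = 0, which factors as -3*(u - 5)*(u - 3)*(u + 3)/2 = 0. The curves meet at u = -3, 3, 5.
On [-3, 3], y = -3*u**2 - 2*u + 2 is on top; that piece has area ∫[-3,3] (-(-3*u**3/2 + 15*u**2/2 + 27*u/2 - 135/2)) du = 270.
On [3, 5], y = -3*u**3/2 + 9*u**2/2 + 23*u/2 - 131/2 is on top; that piece has area ∫[3,5] (-3*u**3/2 + 15*u**2/2 + 27*u/2 - 135/2) du = 14.
Total enclosed area = 270 + 14 = 284.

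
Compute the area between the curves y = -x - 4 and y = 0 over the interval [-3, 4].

On [-3, 4], (-x - 4) - (0) = -x - 4 is ≤ 0 throughout, so the area is a single integral of |-x - 4|.
∫[-3,4] (-x - 4) dx = -63/2; the area of that piece is 63/2.

63/2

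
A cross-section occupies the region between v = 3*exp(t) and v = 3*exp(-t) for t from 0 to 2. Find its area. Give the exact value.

-6 + 3*exp(-2) + 3*exp(2)

On [0, 2], (3*exp(t)) - (3*exp(-t)) = 3*exp(t) - 3*exp(-t) is ≥ 0 throughout, so the area is a single integral of |3*exp(t) - 3*exp(-t)|.
∫[0,2] (3*exp(t) - 3*exp(-t)) dt = -6 + 3*exp(-2) + 3*exp(2).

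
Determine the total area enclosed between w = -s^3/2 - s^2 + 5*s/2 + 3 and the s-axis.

253/24

The curve meets the s-axis where -s^3/2 - s^2 + 5*s/2 + 3 = 0, i.e. -(s - 2)*(s + 1)*(s + 3)/2 = 0, at s = -3, -1, 2.
On [-3, -1] the curve lies below the axis; ∫[-3,-1] (-s^3/2 - s^2 + 5*s/2 + 3) ds = -8/3, giving area 8/3.
On [-1, 2] the curve lies above the axis; ∫[-1,2] (-s^3/2 - s^2 + 5*s/2 + 3) ds = 63/8, giving area 63/8.
Total area = 8/3 + 63/8 = 253/24.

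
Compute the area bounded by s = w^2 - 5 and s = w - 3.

9/2

Both boundary curves give s as a function of w, so integrate with respect to w. Setting them equal: w^2 - w - 2 = 0, i.e. (w - 2)*(w + 1) = 0, so they meet at w = -1, 2.
For w in [-1, 2], s = w^2 - 5 is on the left; area = ∫[-1,2] (-(w^2 - w - 2)) dw = 9/2.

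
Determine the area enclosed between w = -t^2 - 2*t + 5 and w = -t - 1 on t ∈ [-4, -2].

The difference (-t^2 - 2*t + 5) - (-t - 1) = -t^2 - t + 6 changes sign at t = -3 inside [-4, -2], so split the integral there.
∫[-4,-3] (-t^2 - t + 6) dt = -17/6; the area of that piece is 17/6.
∫[-3,-2] (-t^2 - t + 6) dt = 13/6.
Total area = 17/6 + 13/6 = 5.

5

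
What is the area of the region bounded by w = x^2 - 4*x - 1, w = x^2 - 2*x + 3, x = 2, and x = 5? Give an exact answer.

33

On [2, 5], (x^2 - 4*x - 1) - (x^2 - 2*x + 3) = -2*x - 4 is ≤ 0 throughout, so the area is a single integral of |-2*x - 4|.
∫[2,5] (-2*x - 4) dx = -33; the area of that piece is 33.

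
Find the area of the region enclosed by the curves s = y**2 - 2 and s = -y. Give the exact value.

9/2

Both boundary curves give s as a function of y, so integrate with respect to y. Setting them equal: y**2 + y - 2 = 0, i.e. (y - 1)*(y + 2) = 0, so they meet at y = -2, 1.
For y in [-2, 1], s = y**2 - 2 is on the left; area = ∫[-2,1] (-(y**2 + y - 2)) dy = 9/2.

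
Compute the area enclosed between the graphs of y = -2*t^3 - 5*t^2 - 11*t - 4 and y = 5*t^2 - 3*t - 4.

Set the curves equal: -2*t^3 - 5*t^2 - 11*t - 4 = 5*t^2 - 3*t - 4, so -2*t^3 - 10*t^2 - 8*t = 0, which factors as -2*t*(t + 1)*(t + 4) = 0. The curves meet at t = -4, -1, 0.
On [-4, -1], y = 5*t^2 - 3*t - 4 is on top; that piece has area ∫[-4,-1] (-(-2*t^3 - 10*t^2 - 8*t)) dt = 45/2.
On [-1, 0], y = -2*t^3 - 5*t^2 - 11*t - 4 is on top; that piece has area ∫[-1,0] (-2*t^3 - 10*t^2 - 8*t) dt = 7/6.
Total enclosed area = 45/2 + 7/6 = 71/3.

71/3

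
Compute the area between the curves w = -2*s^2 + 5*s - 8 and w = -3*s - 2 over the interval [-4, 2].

The difference (-2*s^2 + 5*s - 8) - (-3*s - 2) = -2*s^2 + 8*s - 6 changes sign at s = 1 inside [-4, 2], so split the integral there.
∫[-4,1] (-2*s^2 + 8*s - 6) ds = -400/3; the area of that piece is 400/3.
∫[1,2] (-2*s^2 + 8*s - 6) ds = 4/3.
Total area = 400/3 + 4/3 = 404/3.

404/3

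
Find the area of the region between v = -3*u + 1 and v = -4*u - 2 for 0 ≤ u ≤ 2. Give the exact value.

8

On [0, 2], (-3*u + 1) - (-4*u - 2) = u + 3 is ≥ 0 throughout, so the area is a single integral of |u + 3|.
∫[0,2] (u + 3) du = 8.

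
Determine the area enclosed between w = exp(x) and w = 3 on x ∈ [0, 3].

-14 + 6*log(3) + exp(3)

The difference (exp(x)) - (3) = exp(x) - 3 changes sign at x = log(3) inside [0, 3], so split the integral there.
∫[0,log(3)] (exp(x) - 3) dx = 2 - log(27); the area of that piece is -2 + log(27).
∫[log(3),3] (exp(x) - 3) dx = -12 + 3*log(3) + exp(3).
Total area = (-2 + log(27)) + (-12 + 3*log(3) + exp(3)) = -14 + 6*log(3) + exp(3).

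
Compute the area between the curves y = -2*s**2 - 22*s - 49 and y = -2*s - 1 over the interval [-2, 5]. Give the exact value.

1904/3

On [-2, 5], (-2*s**2 - 22*s - 49) - (-2*s - 1) = -2*s**2 - 20*s - 48 is ≤ 0 throughout, so the area is a single integral of |-2*s**2 - 20*s - 48|.
∫[-2,5] (-2*s**2 - 20*s - 48) ds = -1904/3; the area of that piece is 1904/3.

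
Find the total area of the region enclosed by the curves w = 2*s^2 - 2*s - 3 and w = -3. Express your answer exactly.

1/3

Set the curves equal: 2*s^2 - 2*s - 3 = -3, so 2*s^2 - 2*s = 0, which factors as 2*s*(s - 1) = 0. The curves meet at s = 0, 1.
On [0, 1], w = -3 is on top; that piece has area ∫[0,1] (-(2*s^2 - 2*s)) ds = 1/3.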